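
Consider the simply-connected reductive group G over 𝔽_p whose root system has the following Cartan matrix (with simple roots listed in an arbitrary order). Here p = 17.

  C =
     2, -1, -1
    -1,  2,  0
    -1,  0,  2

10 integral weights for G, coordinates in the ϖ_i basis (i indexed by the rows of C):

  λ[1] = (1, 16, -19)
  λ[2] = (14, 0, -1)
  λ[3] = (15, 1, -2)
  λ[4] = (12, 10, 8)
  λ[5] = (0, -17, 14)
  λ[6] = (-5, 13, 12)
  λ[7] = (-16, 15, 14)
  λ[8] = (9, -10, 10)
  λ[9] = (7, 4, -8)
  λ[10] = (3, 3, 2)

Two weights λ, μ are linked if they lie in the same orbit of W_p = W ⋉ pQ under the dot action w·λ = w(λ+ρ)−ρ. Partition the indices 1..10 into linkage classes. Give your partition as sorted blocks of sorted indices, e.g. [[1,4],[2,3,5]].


Cartan matrix: type A_3 (|W|=24); un-permuting the 3 rows.

Folding the 10 weights λ_j+ρ into Ā_17 (reps in the given 3-coord order):

  1: (15, 1, 0) · 2: (15, 1, 0) · 3: (15, 1, 0) · 4: (1, 5, 7) · 5: (15, 1, 0) · 6: (4, 4, 3) · 7: (15, 1, 0) · 8: (1, 5, 7) · 9: (1, 5, 7) · 10: (4, 4, 3)

Linkage partition of the 10 weights (3 classes, p=17):

[[1, 2, 3, 5, 7], [4, 8, 9], [6, 10]]


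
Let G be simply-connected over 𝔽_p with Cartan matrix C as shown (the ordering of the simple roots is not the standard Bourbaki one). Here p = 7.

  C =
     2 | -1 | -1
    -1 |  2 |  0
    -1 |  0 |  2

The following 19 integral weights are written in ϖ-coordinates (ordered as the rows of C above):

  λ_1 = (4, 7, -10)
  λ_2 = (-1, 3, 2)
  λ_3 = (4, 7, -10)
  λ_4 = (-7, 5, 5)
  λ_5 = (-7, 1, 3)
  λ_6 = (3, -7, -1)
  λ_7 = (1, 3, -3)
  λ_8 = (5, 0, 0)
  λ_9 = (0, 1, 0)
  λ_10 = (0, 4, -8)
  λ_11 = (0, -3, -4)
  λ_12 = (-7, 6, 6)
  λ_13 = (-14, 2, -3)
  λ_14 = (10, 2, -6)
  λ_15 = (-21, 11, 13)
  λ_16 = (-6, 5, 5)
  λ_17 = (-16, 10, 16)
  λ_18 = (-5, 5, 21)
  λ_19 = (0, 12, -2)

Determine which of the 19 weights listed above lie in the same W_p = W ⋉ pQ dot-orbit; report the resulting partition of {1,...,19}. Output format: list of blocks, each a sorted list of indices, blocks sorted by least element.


Dynkin diagram of C (from the 4 off-diagonal −1 entries): A_3.

Ā_7 reps of the 19 weights (A_3, coords as presented):

  λ_1 → (1, 2, 1);  λ_2 → (0, 4, 3);  λ_3 → (1, 2, 1);  λ_4 → (6, 0, 0);  λ_5 → (0, 4, 2);  λ_6 → (0, 4, 2);  λ_7 → (0, 4, 2);  λ_8 → (6, 0, 0);  λ_9 → (1, 2, 1);  λ_10 → (5, 1, 1);  λ_11 → (1, 2, 1);  λ_12 → (6, 0, 0);  λ_13 → (1, 2, 1);  λ_14 → (0, 4, 2);  λ_15 → (5, 1, 1);  λ_16 → (5, 1, 1);  λ_17 → (2, 1, 1);  λ_18 → (2, 1, 1);  λ_19 → (6, 0, 0)

These 19 weights hit 6 W_7-dot-orbits; sizes (5, 1, 4, 4, 3, 2):

[[1, 3, 9, 11, 13], [2], [4, 8, 12, 19], [5, 6, 7, 14], [10, 15, 16], [17, 18]]


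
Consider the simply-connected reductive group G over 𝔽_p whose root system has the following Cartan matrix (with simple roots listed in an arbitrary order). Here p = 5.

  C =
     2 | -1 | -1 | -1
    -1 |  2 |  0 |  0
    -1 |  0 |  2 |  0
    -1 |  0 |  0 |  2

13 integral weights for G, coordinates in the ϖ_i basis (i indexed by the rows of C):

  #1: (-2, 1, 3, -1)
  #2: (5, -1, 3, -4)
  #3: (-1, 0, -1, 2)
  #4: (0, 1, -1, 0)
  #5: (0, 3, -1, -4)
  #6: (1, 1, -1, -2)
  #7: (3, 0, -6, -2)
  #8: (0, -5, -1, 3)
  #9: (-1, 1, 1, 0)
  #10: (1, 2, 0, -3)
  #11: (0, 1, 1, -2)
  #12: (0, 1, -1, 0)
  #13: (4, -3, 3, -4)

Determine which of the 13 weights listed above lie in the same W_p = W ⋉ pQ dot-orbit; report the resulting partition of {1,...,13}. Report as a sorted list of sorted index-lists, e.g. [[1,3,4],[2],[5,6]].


Type D_4, rank 4, |W|=192; reorder rows/cols to standard.

W_5-reps of the 13 weights in Ā_5 (same 4-coord order as C):

  [1] (0, 1, 3, 1) · [2] (0, 2, 2, 1) · [3] (0, 1, 0, 3) · [4] (1, 2, 0, 1) · [5] (0, 2, 2, 1) · [6] (1, 2, 0, 1) · [7] (0, 1, 3, 1) · [8] (0, 1, 3, 1) · [9] (0, 2, 2, 1) · [10] (1, 2, 0, 1) · [11] (0, 2, 2, 1) · [12] (1, 2, 0, 1) · [13] (1, 2, 0, 1)

Grouping the 13 weights by Ā_5-representative: 4 linkage classes.

[[1, 7, 8], [2, 5, 9, 11], [3], [4, 6, 10, 12, 13]]


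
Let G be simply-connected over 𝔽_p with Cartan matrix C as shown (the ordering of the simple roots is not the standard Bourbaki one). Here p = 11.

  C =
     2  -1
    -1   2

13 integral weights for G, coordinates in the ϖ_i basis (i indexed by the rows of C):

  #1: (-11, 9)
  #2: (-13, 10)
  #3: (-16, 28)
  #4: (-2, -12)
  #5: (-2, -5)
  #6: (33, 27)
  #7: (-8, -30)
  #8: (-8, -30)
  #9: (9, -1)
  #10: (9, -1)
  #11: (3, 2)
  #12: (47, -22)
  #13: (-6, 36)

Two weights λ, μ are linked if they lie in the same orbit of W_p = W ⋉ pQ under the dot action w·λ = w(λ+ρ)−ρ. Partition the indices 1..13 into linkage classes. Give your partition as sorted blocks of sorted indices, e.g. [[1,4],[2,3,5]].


C ↔ A_2 under row/col permutation; |W(A_2)| = 6.

Each λ_j+ρ reduced to Ā_11; 2-tuples below use C's row order:

    1: (10, 0)
    2: (10, 0)
    3: (4, 3)
    4: (10, 0)
    5: (4, 1)
    6: (4, 1)
    7: (4, 3)
    8: (4, 3)
    9: (10, 0)
    10: (10, 0)
    11: (4, 3)
    12: (4, 1)
    13: (4, 1)

Partition of {1..13} into 3 W_11-dot-orbits:

[[1, 2, 4, 9, 10], [3, 7, 8, 11], [5, 6, 12, 13]]


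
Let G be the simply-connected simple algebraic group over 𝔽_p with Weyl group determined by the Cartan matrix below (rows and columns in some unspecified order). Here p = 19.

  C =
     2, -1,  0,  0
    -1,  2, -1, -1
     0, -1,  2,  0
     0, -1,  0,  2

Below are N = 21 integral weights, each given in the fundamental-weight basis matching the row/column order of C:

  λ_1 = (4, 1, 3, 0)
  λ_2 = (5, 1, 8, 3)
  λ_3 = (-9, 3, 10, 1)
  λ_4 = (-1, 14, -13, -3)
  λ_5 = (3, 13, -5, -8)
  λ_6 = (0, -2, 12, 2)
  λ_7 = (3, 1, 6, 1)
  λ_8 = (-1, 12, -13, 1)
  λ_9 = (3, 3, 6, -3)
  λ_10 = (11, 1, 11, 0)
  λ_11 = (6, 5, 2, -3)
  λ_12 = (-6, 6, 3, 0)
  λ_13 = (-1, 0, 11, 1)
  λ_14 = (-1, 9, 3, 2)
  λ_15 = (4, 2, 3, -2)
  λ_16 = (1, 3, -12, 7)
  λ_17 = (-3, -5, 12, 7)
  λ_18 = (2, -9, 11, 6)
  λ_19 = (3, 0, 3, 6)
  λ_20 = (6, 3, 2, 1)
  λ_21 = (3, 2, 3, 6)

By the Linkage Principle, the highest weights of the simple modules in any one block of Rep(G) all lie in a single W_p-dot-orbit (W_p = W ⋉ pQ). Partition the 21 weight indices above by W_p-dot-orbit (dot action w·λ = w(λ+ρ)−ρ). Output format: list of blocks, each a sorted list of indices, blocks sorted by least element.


D_4 Cartan matrix, 4 simple roots permuted; ρ=(1,1,1,1).

Each λ_j+ρ reduced to Ā_19; 4-tuples below use C's row order:

  λ_1+ρ ↦ (5, 2, 4, 1);  λ_2+ρ ↦ (4, 2, 7, 2);  λ_3+ρ ↦ (4, 2, 7, 2);  λ_4+ρ ↦ (0, 1, 12, 2);  λ_5+ρ ↦ (4, 1, 4, 7);  λ_6+ρ ↦ (0, 1, 12, 2);  λ_7+ρ ↦ (4, 2, 7, 2);  λ_8+ρ ↦ (0, 1, 12, 2);  λ_9+ρ ↦ (4, 2, 7, 2);  λ_10+ρ ↦ (4, 1, 4, 7);  λ_11+ρ ↦ (7, 3, 3, 2);  λ_12+ρ ↦ (5, 2, 4, 1);  λ_13+ρ ↦ (0, 1, 12, 2);  λ_14+ρ ↦ (0, 2, 4, 3);  λ_15+ρ ↦ (5, 2, 4, 1);  λ_16+ρ ↦ (5, 2, 4, 1);  λ_17+ρ ↦ (4, 2, 7, 2);  λ_18+ρ ↦ (5, 2, 4, 1);  λ_19+ρ ↦ (4, 1, 4, 7);  λ_20+ρ ↦ (7, 3, 3, 2);  λ_21+ρ ↦ (4, 1, 4, 7)

These 21 weights hit 6 W_19-dot-orbits; sizes (5, 5, 4, 4, 2, 1):

[[1, 12, 15, 16, 18], [2, 3, 7, 9, 17], [4, 6, 8, 13], [5, 10, 19, 21], [11, 20], [14]]


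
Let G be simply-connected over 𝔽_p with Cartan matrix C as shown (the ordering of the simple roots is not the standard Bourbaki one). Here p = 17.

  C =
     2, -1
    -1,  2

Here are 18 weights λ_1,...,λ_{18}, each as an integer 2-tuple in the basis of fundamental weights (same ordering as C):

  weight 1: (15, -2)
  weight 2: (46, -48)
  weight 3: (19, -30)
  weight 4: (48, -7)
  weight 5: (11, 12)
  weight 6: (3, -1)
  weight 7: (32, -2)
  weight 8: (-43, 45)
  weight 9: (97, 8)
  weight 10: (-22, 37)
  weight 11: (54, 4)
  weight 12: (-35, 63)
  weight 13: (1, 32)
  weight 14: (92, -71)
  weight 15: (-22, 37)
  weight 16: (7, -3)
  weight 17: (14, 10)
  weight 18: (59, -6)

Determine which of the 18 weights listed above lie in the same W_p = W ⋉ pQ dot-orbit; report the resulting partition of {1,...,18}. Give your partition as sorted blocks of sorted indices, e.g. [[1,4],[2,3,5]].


C ↔ A_2 under row/col permutation; |W(A_2)| = 6.

Folding the 18 weights λ_j+ρ into Ā_17 (reps in the given 2-coord order):

    1: (15, 1)
    2: (4, 0)
    3: (3, 5)
    4: (6, 2)
    5: (4, 5)
    6: (4, 0)
    7: (1, 15)
    8: (4, 5)
    9: (4, 5)
    10: (4, 0)
    11: (4, 5)
    12: (4, 0)
    13: (15, 1)
    14: (6, 2)
    15: (4, 0)
    16: (6, 2)
    17: (6, 2)
    18: (4, 5)

The 18 indices split into 6 linkage classes (same alcove rep ⇔ same W_17-dot-orbit):

[[1, 13], [2, 6, 10, 12, 15], [3], [4, 14, 16, 17], [5, 8, 9, 11, 18], [7]]


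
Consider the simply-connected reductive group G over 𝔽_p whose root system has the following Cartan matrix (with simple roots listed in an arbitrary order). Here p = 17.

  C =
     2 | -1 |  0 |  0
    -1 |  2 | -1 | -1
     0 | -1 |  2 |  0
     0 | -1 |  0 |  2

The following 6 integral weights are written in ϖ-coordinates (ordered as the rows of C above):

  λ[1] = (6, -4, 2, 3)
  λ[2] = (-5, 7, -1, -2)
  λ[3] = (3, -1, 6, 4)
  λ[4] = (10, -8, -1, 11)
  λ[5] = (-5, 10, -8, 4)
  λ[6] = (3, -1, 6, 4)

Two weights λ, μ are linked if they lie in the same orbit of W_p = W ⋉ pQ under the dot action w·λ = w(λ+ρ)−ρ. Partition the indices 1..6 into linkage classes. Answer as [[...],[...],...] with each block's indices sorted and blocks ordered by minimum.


Type D_4, rank 4, |W|=192; reorder rows/cols to standard.

Alcove-folded reps (p=17, 6 weights, presented ϖ-order):

  λ_1 → (4, 3, 0, 1)
  λ_2 → (4, 3, 0, 1)
  λ_3 → (4, 0, 7, 5)
  λ_4 → (4, 0, 7, 5)
  λ_5 → (4, 0, 7, 5)
  λ_6 → (4, 0, 7, 5)

Grouping the 6 weights by Ā_17-representative: 2 linkage classes.

[[1, 2], [3, 4, 5, 6]]


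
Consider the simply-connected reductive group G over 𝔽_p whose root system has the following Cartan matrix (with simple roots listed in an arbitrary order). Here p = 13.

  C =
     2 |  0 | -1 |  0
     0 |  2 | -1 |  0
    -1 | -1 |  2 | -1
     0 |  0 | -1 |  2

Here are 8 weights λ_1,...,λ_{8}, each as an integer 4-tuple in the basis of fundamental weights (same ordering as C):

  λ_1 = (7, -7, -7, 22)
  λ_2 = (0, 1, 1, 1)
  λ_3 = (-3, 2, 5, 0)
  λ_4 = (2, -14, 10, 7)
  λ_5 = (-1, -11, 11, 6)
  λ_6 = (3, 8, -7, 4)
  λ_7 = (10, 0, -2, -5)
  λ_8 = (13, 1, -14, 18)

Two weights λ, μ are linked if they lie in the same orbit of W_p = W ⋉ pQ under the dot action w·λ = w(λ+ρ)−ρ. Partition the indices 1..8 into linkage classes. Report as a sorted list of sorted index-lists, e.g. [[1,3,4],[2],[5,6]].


Root system D_4: the 4×4 matrix C matches after relabeling.

Folding the 8 weights λ_j+ρ into Ā_13 (reps in the given 4-coord order):

    [1] (6, 4, 0, 1)
    [2] (1, 2, 2, 2)
    [3] (2, 3, 3, 1)
    [4] (6, 4, 0, 1)
    [5] (6, 4, 0, 1)
    [6] (2, 3, 3, 1)
    [7] (6, 4, 0, 1)
    [8] (6, 4, 0, 1)

Partition of {1..8} into 3 W_13-dot-orbits:

[[1, 4, 5, 7, 8], [2], [3, 6]]


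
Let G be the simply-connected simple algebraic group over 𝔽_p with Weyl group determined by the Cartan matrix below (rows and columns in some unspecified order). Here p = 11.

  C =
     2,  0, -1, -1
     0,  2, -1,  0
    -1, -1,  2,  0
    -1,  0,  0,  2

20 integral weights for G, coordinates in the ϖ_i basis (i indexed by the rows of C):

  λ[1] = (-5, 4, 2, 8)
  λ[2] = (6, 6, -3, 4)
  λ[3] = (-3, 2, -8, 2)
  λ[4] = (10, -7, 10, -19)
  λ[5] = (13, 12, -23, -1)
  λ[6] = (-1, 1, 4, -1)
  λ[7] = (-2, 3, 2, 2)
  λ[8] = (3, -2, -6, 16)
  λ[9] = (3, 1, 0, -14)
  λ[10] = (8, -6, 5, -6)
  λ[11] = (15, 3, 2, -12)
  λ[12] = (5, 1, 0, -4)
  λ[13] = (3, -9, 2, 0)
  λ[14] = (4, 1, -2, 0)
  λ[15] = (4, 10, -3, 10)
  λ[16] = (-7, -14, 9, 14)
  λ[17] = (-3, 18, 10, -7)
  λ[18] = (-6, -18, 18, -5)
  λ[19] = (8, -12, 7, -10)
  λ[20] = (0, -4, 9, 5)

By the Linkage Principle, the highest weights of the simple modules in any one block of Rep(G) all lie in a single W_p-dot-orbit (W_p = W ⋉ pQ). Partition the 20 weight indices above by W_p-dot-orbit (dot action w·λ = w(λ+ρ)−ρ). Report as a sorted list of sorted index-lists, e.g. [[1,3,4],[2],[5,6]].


Cartan matrix: type A_4 (|W|=120); un-permuting the 4 rows.

W_11-reps of the 20 weights in Ā_11 (same 4-coord order as C):

    1: (3, 2, 1, 3)
    2: (4, 1, 1, 1)
    3: (3, 2, 1, 3)
    4: (0, 2, 5, 0)
    5: (3, 2, 0, 0)
    6: (0, 2, 5, 0)
    7: (1, 4, 2, 2)
    8: (4, 1, 1, 1)
    9: (1, 4, 2, 2)
    10: (4, 1, 1, 1)
    11: (1, 3, 4, 0)
    12: (3, 2, 1, 3)
    13: (1, 3, 4, 0)
    14: (4, 1, 1, 1)
    15: (3, 2, 0, 0)
    16: (1, 4, 2, 2)
    17: (3, 2, 0, 0)
    18: (3, 2, 1, 3)
    19: (3, 2, 0, 0)
    20: (1, 3, 4, 0)

The 20 indices split into 6 linkage classes (same alcove rep ⇔ same W_11-dot-orbit):

[[1, 3, 12, 18], [2, 8, 10, 14], [4, 6], [5, 15, 17, 19], [7, 9, 16], [11, 13, 20]]


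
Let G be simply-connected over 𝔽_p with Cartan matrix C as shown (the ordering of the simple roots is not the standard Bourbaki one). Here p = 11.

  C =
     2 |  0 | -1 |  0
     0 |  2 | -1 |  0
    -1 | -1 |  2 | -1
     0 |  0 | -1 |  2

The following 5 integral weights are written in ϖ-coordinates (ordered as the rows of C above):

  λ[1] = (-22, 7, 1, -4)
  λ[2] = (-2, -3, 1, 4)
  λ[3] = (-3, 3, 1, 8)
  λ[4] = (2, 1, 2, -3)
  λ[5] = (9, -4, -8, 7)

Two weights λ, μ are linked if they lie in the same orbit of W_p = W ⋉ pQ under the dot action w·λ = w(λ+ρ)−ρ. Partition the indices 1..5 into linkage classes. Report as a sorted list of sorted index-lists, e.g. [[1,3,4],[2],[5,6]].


Dynkin diagram of C (from the 6 off-diagonal −1 entries): D_4.

Each λ_j+ρ reduced to Ā_11; 4-tuples below use C's row order:

  λ_1 → (0, 7, 1, 2);  λ_2 → (0, 1, 1, 4);  λ_3 → (2, 0, 2, 5);  λ_4 → (3, 2, 1, 2);  λ_5 → (0, 7, 1, 2)

The 5 indices split into 4 linkage classes (same alcove rep ⇔ same W_11-dot-orbit):

[[1, 5], [2], [3], [4]]


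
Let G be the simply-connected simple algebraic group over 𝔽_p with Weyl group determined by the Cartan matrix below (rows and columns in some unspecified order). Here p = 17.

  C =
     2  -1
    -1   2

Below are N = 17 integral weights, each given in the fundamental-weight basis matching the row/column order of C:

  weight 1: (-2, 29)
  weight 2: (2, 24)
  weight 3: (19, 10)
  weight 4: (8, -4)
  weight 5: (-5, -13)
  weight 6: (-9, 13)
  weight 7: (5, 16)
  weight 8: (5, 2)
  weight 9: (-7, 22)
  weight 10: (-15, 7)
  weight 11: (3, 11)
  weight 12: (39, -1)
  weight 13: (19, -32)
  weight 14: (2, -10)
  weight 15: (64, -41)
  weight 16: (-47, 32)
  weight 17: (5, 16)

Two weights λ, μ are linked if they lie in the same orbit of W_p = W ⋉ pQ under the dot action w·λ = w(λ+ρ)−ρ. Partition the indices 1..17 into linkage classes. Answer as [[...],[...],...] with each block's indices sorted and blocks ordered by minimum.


Dynkin diagram of C (from the 2 off-diagonal −1 entries): A_2.

W_17-reps of the 17 weights in Ā_17 (same 2-coord order as C):

  λ_1 → (12, 4) · λ_2 → (8, 6) · λ_3 → (3, 3) · λ_4 → (6, 3) · λ_5 → (12, 4) · λ_6 → (8, 6) · λ_7 → (0, 11) · λ_8 → (6, 3) · λ_9 → (0, 11) · λ_10 → (8, 6) · λ_11 → (4, 12) · λ_12 → (0, 11) · λ_13 → (3, 3) · λ_14 → (6, 3) · λ_15 → (6, 3) · λ_16 → (12, 4) · λ_17 → (0, 11)

The 17 indices split into 6 linkage classes (same alcove rep ⇔ same W_17-dot-orbit):

[[1, 5, 16], [2, 6, 10], [3, 13], [4, 8, 14, 15], [7, 9, 12, 17], [11]]


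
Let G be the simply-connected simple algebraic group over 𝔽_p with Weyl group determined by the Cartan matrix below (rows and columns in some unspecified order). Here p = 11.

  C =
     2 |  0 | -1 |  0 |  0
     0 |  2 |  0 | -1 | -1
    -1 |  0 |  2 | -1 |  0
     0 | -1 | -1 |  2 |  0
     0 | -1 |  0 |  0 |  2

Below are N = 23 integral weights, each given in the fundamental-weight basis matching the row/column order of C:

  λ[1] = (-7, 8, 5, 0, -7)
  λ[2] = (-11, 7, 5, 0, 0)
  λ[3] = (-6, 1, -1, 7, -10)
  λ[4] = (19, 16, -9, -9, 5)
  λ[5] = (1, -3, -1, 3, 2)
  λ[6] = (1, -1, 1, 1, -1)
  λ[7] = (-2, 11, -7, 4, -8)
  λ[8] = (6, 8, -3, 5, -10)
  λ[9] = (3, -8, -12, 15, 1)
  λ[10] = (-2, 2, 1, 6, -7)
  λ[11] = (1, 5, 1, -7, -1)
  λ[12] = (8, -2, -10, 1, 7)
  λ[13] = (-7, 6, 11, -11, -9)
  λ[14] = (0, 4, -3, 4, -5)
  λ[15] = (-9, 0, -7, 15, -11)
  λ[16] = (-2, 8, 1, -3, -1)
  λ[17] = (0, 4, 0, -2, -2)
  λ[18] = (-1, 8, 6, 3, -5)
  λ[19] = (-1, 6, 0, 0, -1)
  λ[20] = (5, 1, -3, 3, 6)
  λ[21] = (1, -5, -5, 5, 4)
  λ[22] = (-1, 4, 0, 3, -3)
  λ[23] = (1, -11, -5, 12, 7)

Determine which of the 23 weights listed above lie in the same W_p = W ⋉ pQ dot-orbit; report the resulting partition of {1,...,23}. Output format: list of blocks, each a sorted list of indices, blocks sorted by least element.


Dynkin diagram of C (from the 8 off-diagonal −1 entries): A_5.

Folding the 23 weights λ_j+ρ into Ā_11 (reps in the given 5-coord order):

  λ_1 → (1, 3, 0, 1, 1);  λ_2 → (1, 1, 1, 3, 4);  λ_3 → (0, 3, 1, 4, 2);  λ_4 → (1, 1, 1, 3, 4);  λ_5 → (2, 2, 0, 2, 1);  λ_6 → (2, 0, 2, 2, 0);  λ_7 → (1, 3, 0, 1, 1);  λ_8 → (2, 0, 2, 2, 0);  λ_9 → (2, 0, 2, 2, 0);  λ_10 → (0, 3, 1, 4, 2);  λ_11 → (2, 0, 2, 2, 0);  λ_12 → (0, 7, 1, 1, 0);  λ_13 → (0, 3, 1, 4, 2);  λ_14 → (1, 1, 1, 3, 4);  λ_15 → (0, 3, 1, 4, 2);  λ_16 → (0, 7, 1, 1, 0);  λ_17 → (1, 3, 0, 1, 1);  λ_18 → (2, 0, 2, 2, 0);  λ_19 → (0, 7, 1, 1, 0);  λ_20 → (2, 2, 0, 2, 1);  λ_21 → (2, 2, 0, 2, 1);  λ_22 → (0, 3, 1, 4, 2);  λ_23 → (0, 7, 1, 1, 0)

6 distinct reps among the 23 weights ⇒ 6 W_11-linkage classes:

[[1, 7, 17], [2, 4, 14], [3, 10, 13, 15, 22], [5, 20, 21], [6, 8, 9, 11, 18], [12, 16, 19, 23]]


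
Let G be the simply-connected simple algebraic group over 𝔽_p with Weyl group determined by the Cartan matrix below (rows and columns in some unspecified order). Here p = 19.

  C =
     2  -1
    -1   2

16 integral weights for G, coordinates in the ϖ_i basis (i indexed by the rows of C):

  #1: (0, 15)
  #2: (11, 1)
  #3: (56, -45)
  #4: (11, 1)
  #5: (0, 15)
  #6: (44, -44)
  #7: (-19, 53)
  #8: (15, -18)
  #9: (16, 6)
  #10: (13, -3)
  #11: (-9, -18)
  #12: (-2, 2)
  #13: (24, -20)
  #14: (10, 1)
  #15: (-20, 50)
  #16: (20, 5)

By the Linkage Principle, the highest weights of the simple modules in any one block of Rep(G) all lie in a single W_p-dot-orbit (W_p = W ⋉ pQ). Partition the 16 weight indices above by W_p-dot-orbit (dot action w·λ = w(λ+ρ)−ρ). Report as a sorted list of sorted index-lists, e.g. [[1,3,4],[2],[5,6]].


Dynkin diagram of C (from the 2 off-diagonal −1 entries): A_2.

Ā_19 reps of the 16 weights (A_2, coords as presented):

    [1] (1, 16)
    [2] (12, 2)
    [3] (0, 13)
    [4] (12, 2)
    [5] (1, 16)
    [6] (12, 2)
    [7] (1, 16)
    [8] (1, 16)
    [9] (12, 2)
    [10] (12, 2)
    [11] (11, 2)
    [12] (1, 2)
    [13] (0, 13)
    [14] (11, 2)
    [15] (0, 13)
    [16] (11, 2)

5 distinct reps among the 16 weights ⇒ 5 W_19-linkage classes:

[[1, 5, 7, 8], [2, 4, 6, 9, 10], [3, 13, 15], [11, 14, 16], [12]]


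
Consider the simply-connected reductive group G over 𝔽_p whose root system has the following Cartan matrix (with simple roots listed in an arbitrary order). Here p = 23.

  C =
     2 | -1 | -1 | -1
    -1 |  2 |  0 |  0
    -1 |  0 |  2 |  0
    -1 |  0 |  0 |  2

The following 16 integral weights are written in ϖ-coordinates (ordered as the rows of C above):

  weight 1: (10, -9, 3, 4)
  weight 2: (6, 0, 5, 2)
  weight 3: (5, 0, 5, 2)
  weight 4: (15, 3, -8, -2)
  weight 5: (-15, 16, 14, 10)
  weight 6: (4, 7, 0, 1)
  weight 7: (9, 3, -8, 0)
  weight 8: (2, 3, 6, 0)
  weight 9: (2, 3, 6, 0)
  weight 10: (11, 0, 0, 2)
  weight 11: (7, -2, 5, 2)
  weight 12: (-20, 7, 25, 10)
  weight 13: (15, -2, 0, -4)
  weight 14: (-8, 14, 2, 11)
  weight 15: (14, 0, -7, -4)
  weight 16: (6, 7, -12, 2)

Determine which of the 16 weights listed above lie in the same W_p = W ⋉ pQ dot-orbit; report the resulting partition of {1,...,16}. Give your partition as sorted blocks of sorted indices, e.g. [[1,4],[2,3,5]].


Type D_4, rank 4, |W|=192; reorder rows/cols to standard.

Folding the 16 weights λ_j+ρ into Ā_23 (reps in the given 4-coord order):

  λ_1 → (3, 8, 4, 5) · λ_2 → (6, 1, 6, 3) · λ_3 → (6, 1, 6, 3) · λ_4 → (3, 4, 7, 1) · λ_5 → (5, 3, 1, 3) · λ_6 → (5, 8, 1, 2) · λ_7 → (3, 4, 7, 1) · λ_8 → (3, 4, 7, 1) · λ_9 → (3, 4, 7, 1) · λ_10 → (6, 1, 1, 3) · λ_11 → (6, 1, 6, 3) · λ_12 → (3, 8, 4, 5) · λ_13 → (6, 1, 1, 3) · λ_14 → (3, 8, 4, 5) · λ_15 → (6, 1, 6, 3) · λ_16 → (3, 4, 7, 1)

The 16 indices split into 6 linkage classes (same alcove rep ⇔ same W_23-dot-orbit):

[[1, 12, 14], [2, 3, 11, 15], [4, 7, 8, 9, 16], [5], [6], [10, 13]]


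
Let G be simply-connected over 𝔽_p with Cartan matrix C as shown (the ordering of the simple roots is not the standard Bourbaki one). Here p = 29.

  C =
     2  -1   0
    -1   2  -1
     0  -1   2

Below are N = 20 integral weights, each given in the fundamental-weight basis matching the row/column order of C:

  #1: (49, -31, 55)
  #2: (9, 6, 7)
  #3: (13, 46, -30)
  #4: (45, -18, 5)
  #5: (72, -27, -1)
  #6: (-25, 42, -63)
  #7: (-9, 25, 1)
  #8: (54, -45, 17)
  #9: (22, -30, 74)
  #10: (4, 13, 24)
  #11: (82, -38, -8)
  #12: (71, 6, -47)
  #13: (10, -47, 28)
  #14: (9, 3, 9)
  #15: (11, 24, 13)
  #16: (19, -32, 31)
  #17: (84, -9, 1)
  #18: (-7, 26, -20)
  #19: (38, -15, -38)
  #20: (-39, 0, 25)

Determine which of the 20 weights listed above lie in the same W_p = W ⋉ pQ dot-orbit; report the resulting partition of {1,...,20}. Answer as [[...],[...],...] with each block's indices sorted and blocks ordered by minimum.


Cartan matrix: type A_3 (|W|=24); un-permuting the 3 rows.

Folding the 20 weights λ_j+ρ into Ā_29 (reps in the given 3-coord order):

    [1] (8, 18, 2)
    [2] (10, 7, 8)
    [3] (15, 3, 0)
    [4] (12, 0, 6)
    [5] (15, 3, 0)
    [6] (10, 4, 10)
    [7] (8, 18, 2)
    [8] (15, 3, 0)
    [9] (12, 0, 6)
    [10] (10, 4, 10)
    [11] (10, 7, 8)
    [12] (10, 7, 8)
    [13] (12, 0, 6)
    [14] (10, 4, 10)
    [15] (10, 7, 8)
    [16] (8, 18, 2)
    [17] (6, 2, 19)
    [18] (6, 2, 19)
    [19] (10, 7, 8)
    [20] (8, 18, 2)

6 distinct reps among the 20 weights ⇒ 6 W_29-linkage classes:

[[1, 7, 16, 20], [2, 11, 12, 15, 19], [3, 5, 8], [4, 9, 13], [6, 10, 14], [17, 18]]


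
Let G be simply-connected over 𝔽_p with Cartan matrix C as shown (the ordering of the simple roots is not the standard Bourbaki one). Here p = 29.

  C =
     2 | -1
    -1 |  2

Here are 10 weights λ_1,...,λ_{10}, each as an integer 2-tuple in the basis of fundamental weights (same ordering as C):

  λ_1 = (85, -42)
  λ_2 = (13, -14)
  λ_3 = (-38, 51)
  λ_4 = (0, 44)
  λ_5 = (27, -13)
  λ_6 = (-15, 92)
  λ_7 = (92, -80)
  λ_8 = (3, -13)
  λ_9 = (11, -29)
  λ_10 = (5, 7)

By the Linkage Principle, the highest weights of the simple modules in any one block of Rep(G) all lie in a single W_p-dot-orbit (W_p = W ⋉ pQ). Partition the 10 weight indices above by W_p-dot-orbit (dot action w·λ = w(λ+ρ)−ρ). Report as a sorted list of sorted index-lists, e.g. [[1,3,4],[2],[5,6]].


A_2 Cartan matrix, 2 simple roots permuted; ρ=(1,1).

Alcove-folded reps (p=29, 10 weights, presented ϖ-order):

    λ_1 → (16, 12)
    λ_2 → (1, 13)
    λ_3 → (6, 8)
    λ_4 → (16, 12)
    λ_5 → (16, 12)
    λ_6 → (6, 8)
    λ_7 → (6, 8)
    λ_8 → (8, 4)
    λ_9 → (16, 12)
    λ_10 → (6, 8)

The 10 indices split into 4 linkage classes (same alcove rep ⇔ same W_29-dot-orbit):

[[1, 4, 5, 9], [2], [3, 6, 7, 10], [8]]


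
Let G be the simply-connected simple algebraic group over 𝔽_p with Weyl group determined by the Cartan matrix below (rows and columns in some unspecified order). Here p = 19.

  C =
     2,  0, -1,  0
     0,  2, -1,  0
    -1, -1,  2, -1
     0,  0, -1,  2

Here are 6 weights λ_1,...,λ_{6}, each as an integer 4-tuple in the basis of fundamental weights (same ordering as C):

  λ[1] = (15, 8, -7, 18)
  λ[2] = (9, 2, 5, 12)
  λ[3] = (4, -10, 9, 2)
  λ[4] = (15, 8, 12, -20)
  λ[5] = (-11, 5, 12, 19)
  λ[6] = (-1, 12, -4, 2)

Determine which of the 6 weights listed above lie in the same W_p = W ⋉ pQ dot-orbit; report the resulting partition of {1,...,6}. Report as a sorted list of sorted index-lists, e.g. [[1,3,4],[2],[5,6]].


C ↔ D_4 under row/col permutation; |W(D_4)| = 192.

Each λ_j+ρ reduced to Ā_19; 4-tuples below use C's row order:

  [1] (3, 10, 0, 0) · [2] (3, 10, 0, 0) · [3] (5, 9, 1, 3) · [4] (3, 10, 0, 0) · [5] (5, 9, 1, 3) · [6] (3, 10, 0, 0)

Partition of {1..6} into 2 W_19-dot-orbits:

[[1, 2, 4, 6], [3, 5]]


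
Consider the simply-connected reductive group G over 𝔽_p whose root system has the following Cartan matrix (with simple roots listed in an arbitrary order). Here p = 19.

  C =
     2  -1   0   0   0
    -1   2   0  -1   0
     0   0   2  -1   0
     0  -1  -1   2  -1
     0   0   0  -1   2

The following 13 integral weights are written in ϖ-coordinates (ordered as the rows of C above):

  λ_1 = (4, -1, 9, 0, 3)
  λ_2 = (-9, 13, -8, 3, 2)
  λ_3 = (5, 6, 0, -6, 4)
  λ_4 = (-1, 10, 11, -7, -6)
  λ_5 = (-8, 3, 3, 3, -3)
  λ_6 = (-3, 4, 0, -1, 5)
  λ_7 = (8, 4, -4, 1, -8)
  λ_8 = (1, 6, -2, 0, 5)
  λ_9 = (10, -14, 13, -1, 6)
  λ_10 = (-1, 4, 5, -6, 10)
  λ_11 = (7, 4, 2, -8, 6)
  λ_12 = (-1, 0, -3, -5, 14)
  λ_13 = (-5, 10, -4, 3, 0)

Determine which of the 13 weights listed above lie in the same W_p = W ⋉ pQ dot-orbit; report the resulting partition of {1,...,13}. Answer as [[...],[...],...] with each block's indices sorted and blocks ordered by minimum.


C ↔ D_5 under row/col permutation; |W(D_5)| = 1920.

W_19-reps of the 13 weights in Ā_19 (same 5-coord order as C):

  [1] (3, 1, 9, 1, 3);  [2] (6, 2, 4, 1, 0);  [3] (6, 2, 4, 1, 0);  [4] (0, 0, 1, 5, 6);  [5] (4, 2, 3, 1, 1);  [6] (2, 3, 1, 0, 6);  [7] (6, 2, 4, 1, 0);  [8] (2, 3, 1, 0, 6);  [9] (0, 0, 1, 5, 6);  [10] (0, 0, 1, 5, 6);  [11] (6, 2, 4, 1, 0);  [12] (2, 3, 1, 0, 6);  [13] (4, 2, 3, 1, 1)

Linkage partition of the 13 weights (5 classes, p=19):

[[1], [2, 3, 7, 11], [4, 9, 10], [5, 13], [6, 8, 12]]


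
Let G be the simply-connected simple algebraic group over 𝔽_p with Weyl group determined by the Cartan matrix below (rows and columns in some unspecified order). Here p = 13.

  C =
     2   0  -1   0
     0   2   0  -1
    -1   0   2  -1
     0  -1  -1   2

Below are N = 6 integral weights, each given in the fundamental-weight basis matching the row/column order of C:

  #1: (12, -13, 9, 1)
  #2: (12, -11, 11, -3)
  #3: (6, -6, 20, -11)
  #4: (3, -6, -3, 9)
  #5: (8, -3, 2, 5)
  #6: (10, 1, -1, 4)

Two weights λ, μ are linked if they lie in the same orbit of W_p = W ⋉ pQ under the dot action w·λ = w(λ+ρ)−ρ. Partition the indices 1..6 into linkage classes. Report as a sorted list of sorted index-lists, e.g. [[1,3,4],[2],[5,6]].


A_4 Cartan matrix, 4 simple roots permuted; ρ=(1,1,1,1).

Each λ_j+ρ reduced to Ā_13; 4-tuples below use C's row order:

  λ_1 → (1, 10, 0, 0)
  λ_2 → (1, 10, 0, 0)
  λ_3 → (6, 3, 0, 2)
  λ_4 → (2, 5, 2, 3)
  λ_5 → (4, 3, 3, 1)
  λ_6 → (6, 3, 0, 2)

Linkage partition of the 6 weights (4 classes, p=13):

[[1, 2], [3, 6], [4], [5]]


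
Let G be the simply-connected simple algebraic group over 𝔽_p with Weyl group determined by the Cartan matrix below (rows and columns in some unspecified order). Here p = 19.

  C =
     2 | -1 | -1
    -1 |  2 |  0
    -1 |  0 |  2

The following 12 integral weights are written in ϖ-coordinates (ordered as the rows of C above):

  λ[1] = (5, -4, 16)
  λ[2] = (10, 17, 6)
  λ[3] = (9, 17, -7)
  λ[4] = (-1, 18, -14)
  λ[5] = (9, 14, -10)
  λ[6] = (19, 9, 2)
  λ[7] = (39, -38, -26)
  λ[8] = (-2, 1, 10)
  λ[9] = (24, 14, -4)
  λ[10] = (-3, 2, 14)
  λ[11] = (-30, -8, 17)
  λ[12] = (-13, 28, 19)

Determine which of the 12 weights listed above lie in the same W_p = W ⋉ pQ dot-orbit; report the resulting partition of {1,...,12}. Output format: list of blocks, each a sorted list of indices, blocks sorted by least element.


C ↔ A_3 under row/col permutation; |W(A_3)| = 24.

Each λ_j+ρ reduced to Ā_19; 3-tuples below use C's row order:

    λ_1 → (2, 1, 13)
    λ_2 → (1, 1, 10)
    λ_3 → (1, 9, 3)
    λ_4 → (13, 6, 0)
    λ_5 → (1, 9, 3)
    λ_6 → (5, 3, 10)
    λ_7 → (2, 1, 13)
    λ_8 → (1, 1, 10)
    λ_9 → (2, 1, 13)
    λ_10 → (2, 1, 13)
    λ_11 → (1, 1, 10)
    λ_12 → (1, 1, 10)

The 12 indices split into 5 linkage classes (same alcove rep ⇔ same W_19-dot-orbit):

[[1, 7, 9, 10], [2, 8, 11, 12], [3, 5], [4], [6]]


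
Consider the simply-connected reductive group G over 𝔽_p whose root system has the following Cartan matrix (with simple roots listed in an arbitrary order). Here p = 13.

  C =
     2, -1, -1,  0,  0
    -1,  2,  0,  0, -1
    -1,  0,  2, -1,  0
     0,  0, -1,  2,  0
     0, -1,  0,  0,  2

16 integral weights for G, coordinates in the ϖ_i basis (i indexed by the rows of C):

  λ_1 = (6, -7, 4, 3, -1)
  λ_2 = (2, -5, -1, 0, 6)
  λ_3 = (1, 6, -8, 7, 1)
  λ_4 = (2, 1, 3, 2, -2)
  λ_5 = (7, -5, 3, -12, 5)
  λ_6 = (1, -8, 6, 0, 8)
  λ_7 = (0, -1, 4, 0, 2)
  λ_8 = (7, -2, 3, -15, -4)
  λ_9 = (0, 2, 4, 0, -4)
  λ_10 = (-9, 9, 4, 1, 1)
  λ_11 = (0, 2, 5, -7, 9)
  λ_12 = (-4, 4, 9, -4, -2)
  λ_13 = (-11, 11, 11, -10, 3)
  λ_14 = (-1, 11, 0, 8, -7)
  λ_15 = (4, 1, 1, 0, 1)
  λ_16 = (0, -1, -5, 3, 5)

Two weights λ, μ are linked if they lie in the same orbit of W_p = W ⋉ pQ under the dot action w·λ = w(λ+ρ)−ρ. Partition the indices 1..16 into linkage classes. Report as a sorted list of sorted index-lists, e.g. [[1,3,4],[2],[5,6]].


Type A_5, rank 5, |W|=720; reorder rows/cols to standard.

Each λ_j+ρ reduced to Ā_13; 5-tuples below use C's row order:

  1: (1, 0, 5, 1, 3) · 2: (0, 3, 1, 0, 3) · 3: (5, 2, 2, 1, 2) · 4: (3, 1, 4, 3, 1) · 5: (3, 1, 4, 3, 1) · 6: (5, 2, 2, 1, 2) · 7: (1, 0, 5, 1, 3) · 8: (3, 1, 4, 3, 1) · 9: (1, 0, 5, 1, 3) · 10: (5, 2, 2, 1, 2) · 11: (0, 3, 1, 0, 3) · 12: (3, 1, 4, 3, 1) · 13: (3, 1, 4, 3, 1) · 14: (0, 3, 1, 0, 3) · 15: (5, 2, 2, 1, 2) · 16: (0, 3, 1, 0, 3)

Linkage partition of the 16 weights (4 classes, p=13):

[[1, 7, 9], [2, 11, 14, 16], [3, 6, 10, 15], [4, 5, 8, 12, 13]]


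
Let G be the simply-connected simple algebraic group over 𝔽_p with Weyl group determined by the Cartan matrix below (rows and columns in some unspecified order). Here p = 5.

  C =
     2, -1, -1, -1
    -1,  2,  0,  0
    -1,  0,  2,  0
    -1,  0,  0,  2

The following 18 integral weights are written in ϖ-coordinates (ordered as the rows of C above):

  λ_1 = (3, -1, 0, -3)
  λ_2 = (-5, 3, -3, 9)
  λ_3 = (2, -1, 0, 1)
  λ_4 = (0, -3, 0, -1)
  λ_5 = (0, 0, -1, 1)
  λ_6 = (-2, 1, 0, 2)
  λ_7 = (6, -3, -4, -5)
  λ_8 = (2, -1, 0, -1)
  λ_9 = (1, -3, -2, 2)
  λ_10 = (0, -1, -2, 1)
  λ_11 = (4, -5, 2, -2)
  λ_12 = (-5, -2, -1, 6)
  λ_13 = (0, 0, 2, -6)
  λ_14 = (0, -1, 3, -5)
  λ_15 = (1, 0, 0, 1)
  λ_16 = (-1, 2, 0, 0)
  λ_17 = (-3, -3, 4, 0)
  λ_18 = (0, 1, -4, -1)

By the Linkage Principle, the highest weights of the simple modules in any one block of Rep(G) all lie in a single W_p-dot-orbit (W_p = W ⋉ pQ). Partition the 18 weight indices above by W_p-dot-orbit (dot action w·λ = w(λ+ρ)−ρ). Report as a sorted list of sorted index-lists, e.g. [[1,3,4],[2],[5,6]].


Cartan matrix: type D_4 (|W|=192); un-permuting the 4 rows.

W_5-reps of the 18 weights in Ā_5 (same 4-coord order as C):

    1: (0, 0, 1, 2)
    2: (0, 3, 1, 1)
    3: (0, 1, 0, 1)
    4: (0, 1, 0, 1)
    5: (1, 1, 0, 2)
    6: (1, 1, 0, 2)
    7: (0, 0, 1, 2)
    8: (1, 0, 1, 0)
    9: (1, 1, 0, 2)
    10: (0, 0, 1, 2)
    11: (1, 1, 0, 2)
    12: (0, 0, 1, 2)
    13: (0, 3, 1, 1)
    14: (0, 3, 1, 1)
    15: (1, 0, 0, 1)
    16: (0, 3, 1, 1)
    17: (1, 1, 0, 2)
    18: (0, 0, 1, 2)

6 distinct reps among the 18 weights ⇒ 6 W_5-linkage classes:

[[1, 7, 10, 12, 18], [2, 13, 14, 16], [3, 4], [5, 6, 9, 11, 17], [8], [15]]


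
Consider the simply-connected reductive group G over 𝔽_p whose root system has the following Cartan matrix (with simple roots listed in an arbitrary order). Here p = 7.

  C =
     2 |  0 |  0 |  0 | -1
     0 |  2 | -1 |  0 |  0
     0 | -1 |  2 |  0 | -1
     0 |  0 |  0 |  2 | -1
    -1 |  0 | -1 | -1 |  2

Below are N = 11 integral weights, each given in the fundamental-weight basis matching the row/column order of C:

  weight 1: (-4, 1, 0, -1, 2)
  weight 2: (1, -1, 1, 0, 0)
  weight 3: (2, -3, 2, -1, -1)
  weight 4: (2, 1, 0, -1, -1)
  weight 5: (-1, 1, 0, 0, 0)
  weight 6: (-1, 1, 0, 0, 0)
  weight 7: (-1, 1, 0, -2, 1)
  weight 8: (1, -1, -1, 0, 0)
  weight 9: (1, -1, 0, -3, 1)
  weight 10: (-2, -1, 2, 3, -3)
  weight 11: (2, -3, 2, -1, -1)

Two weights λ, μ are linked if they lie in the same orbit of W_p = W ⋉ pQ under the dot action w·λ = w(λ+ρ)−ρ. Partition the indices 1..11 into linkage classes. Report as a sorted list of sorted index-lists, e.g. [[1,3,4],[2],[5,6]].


Dynkin diagram of C (from the 8 off-diagonal −1 entries): D_5.

Alcove-folded reps (p=7, 11 weights, presented ϖ-order):

    1: (3, 2, 1, 0, 0)
    2: (2, 0, 0, 1, 1)
    3: (3, 2, 1, 0, 0)
    4: (3, 2, 1, 0, 0)
    5: (0, 2, 1, 1, 1)
    6: (0, 2, 1, 1, 1)
    7: (0, 2, 1, 1, 1)
    8: (2, 0, 0, 1, 1)
    9: (2, 0, 1, 2, 0)
    10: (2, 0, 0, 1, 1)
    11: (3, 2, 1, 0, 0)

The 11 indices split into 4 linkage classes (same alcove rep ⇔ same W_7-dot-orbit):

[[1, 3, 4, 11], [2, 8, 10], [5, 6, 7], [9]]


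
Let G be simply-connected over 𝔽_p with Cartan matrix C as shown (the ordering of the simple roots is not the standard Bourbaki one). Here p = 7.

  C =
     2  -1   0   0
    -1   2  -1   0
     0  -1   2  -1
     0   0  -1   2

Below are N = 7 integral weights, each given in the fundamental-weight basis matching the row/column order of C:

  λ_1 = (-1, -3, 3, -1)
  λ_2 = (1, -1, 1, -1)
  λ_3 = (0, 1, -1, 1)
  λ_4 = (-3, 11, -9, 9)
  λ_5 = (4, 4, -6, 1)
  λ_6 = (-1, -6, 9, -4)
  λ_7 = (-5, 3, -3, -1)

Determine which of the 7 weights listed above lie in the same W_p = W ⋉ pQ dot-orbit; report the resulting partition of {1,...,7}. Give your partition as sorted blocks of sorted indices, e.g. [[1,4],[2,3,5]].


Cartan matrix: type A_4 (|W|=120); un-permuting the 4 rows.

λ_j+ρ reflected into Ā_7 (⟨·,θ^∨⟩≤7); 4-tuples as given:

  λ_1 → (2, 0, 2, 0)
  λ_2 → (2, 0, 2, 0)
  λ_3 → (1, 2, 0, 2)
  λ_4 → (1, 2, 0, 2)
  λ_5 → (2, 0, 2, 0)
  λ_6 → (2, 0, 2, 0)
  λ_7 → (2, 0, 2, 0)

Partition of {1..7} into 2 W_7-dot-orbits:

[[1, 2, 5, 6, 7], [3, 4]]


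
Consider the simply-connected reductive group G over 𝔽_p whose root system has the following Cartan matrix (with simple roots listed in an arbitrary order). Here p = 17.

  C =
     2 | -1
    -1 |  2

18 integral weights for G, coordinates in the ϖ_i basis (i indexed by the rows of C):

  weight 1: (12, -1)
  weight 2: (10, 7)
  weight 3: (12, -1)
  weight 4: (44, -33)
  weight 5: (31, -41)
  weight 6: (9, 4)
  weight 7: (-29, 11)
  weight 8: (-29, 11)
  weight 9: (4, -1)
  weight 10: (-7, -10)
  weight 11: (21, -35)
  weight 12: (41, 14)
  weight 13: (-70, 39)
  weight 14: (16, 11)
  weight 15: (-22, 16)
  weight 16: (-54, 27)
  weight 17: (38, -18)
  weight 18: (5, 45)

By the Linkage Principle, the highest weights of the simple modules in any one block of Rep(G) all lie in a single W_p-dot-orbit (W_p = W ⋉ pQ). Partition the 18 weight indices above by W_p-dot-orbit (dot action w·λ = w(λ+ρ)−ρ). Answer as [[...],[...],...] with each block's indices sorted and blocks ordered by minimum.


Dynkin diagram of C (from the 2 off-diagonal −1 entries): A_2.

λ_j+ρ reflected into Ā_17 (⟨·,θ^∨⟩≤17); 2-tuples as given:

    λ_1+ρ ↦ (13, 0)
    λ_2+ρ ↦ (9, 6)
    λ_3+ρ ↦ (13, 0)
    λ_4+ρ ↦ (4, 11)
    λ_5+ρ ↦ (9, 6)
    λ_6+ρ ↦ (10, 5)
    λ_7+ρ ↦ (1, 5)
    λ_8+ρ ↦ (1, 5)
    λ_9+ρ ↦ (5, 0)
    λ_10+ρ ↦ (9, 6)
    λ_11+ρ ↦ (5, 0)
    λ_12+ρ ↦ (9, 6)
    λ_13+ρ ↦ (1, 5)
    λ_14+ρ ↦ (5, 0)
    λ_15+ρ ↦ (13, 0)
    λ_16+ρ ↦ (9, 6)
    λ_17+ρ ↦ (5, 0)
    λ_18+ρ ↦ (1, 5)

Partition of {1..18} into 6 W_17-dot-orbits:

[[1, 3, 15], [2, 5, 10, 12, 16], [4], [6], [7, 8, 13, 18], [9, 11, 14, 17]]


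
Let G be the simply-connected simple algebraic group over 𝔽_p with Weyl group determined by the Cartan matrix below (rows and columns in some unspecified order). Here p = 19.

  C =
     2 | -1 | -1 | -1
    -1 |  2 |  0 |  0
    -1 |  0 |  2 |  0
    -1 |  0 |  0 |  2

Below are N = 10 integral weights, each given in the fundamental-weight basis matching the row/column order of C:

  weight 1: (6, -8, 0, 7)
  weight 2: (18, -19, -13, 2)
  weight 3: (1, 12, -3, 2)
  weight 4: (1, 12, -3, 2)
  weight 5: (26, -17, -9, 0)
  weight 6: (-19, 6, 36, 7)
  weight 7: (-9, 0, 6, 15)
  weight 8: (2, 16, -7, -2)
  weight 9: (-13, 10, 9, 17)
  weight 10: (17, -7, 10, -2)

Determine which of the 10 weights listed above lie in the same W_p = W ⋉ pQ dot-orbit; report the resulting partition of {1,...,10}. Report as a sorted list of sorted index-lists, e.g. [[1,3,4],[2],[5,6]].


Cartan matrix: type D_4 (|W|=192); un-permuting the 4 rows.

Each λ_j+ρ reduced to Ā_19; 4-tuples below use C's row order:

  λ_1+ρ ↦ (0, 7, 1, 8) · λ_2+ρ ↦ (0, 7, 1, 8) · λ_3+ρ ↦ (0, 13, 2, 3) · λ_4+ρ ↦ (0, 13, 2, 3) · λ_5+ρ ↦ (0, 7, 1, 8) · λ_6+ρ ↦ (0, 7, 1, 8) · λ_7+ρ ↦ (0, 7, 1, 8) · λ_8+ρ ↦ (0, 13, 2, 3) · λ_9+ρ ↦ (1, 1, 2, 6) · λ_10+ρ ↦ (1, 1, 2, 6)

Grouping the 10 weights by Ā_19-representative: 3 linkage classes.

[[1, 2, 5, 6, 7], [3, 4, 8], [9, 10]]


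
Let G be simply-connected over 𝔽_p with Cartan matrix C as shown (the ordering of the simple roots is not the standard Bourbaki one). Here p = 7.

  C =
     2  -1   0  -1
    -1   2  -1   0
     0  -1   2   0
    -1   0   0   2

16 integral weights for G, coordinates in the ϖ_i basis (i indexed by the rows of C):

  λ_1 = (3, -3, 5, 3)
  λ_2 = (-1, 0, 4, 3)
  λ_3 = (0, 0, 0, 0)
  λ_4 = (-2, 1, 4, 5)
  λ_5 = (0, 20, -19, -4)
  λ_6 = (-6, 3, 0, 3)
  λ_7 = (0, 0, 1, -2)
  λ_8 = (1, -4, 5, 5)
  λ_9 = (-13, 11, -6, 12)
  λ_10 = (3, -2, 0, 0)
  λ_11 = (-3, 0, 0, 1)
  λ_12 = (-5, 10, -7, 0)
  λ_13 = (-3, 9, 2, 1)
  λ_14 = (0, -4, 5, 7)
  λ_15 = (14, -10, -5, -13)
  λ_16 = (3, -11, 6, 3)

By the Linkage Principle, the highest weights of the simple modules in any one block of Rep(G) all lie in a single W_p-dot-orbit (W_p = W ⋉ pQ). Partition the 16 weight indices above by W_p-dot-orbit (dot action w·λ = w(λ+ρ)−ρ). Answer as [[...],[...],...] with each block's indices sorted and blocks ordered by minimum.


C ↔ A_4 under row/col permutation; |W(A_4)| = 120.

Each λ_j+ρ reduced to Ā_7; 4-tuples below use C's row order:

    λ_1+ρ ↦ (1, 1, 1, 1)
    λ_2+ρ ↦ (0, 1, 2, 1)
    λ_3+ρ ↦ (1, 1, 1, 1)
    λ_4+ρ ↦ (1, 1, 0, 0)
    λ_5+ρ ↦ (3, 1, 0, 1)
    λ_6+ρ ↦ (3, 1, 0, 1)
    λ_7+ρ ↦ (0, 1, 2, 1)
    λ_8+ρ ↦ (1, 1, 1, 1)
    λ_9+ρ ↦ (1, 1, 0, 0)
    λ_10+ρ ↦ (3, 1, 0, 1)
    λ_11+ρ ↦ (1, 1, 0, 0)
    λ_12+ρ ↦ (0, 1, 2, 1)
    λ_13+ρ ↦ (3, 1, 0, 1)
    λ_14+ρ ↦ (1, 1, 1, 1)
    λ_15+ρ ↦ (1, 1, 1, 1)
    λ_16+ρ ↦ (3, 1, 0, 1)

Partition of {1..16} into 4 W_7-dot-orbits:

[[1, 3, 8, 14, 15], [2, 7, 12], [4, 9, 11], [5, 6, 10, 13, 16]]


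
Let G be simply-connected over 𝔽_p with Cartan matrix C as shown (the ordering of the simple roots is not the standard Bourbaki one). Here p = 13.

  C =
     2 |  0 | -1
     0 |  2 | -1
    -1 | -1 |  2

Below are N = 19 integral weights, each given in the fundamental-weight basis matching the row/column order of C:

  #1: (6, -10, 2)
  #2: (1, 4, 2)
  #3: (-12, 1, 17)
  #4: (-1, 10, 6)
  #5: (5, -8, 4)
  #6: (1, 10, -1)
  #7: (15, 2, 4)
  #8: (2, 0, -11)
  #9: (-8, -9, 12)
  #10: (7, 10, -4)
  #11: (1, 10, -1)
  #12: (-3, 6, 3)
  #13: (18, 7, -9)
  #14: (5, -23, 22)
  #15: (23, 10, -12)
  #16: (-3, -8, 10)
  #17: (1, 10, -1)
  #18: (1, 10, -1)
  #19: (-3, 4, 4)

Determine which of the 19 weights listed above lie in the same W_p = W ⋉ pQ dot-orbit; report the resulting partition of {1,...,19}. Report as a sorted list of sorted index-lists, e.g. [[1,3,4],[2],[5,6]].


Cartan matrix: type A_3 (|W|=24); un-permuting the 3 rows.

Ā_13 reps of the 19 weights (A_3, coords as presented):

    λ_1 → (1, 3, 6)
    λ_2 → (2, 5, 3)
    λ_3 → (4, 5, 2)
    λ_4 → (5, 6, 2)
    λ_5 → (4, 5, 2)
    λ_6 → (2, 11, 0)
    λ_7 → (2, 5, 3)
    λ_8 → (1, 3, 6)
    λ_9 → (5, 6, 2)
    λ_10 → (2, 5, 3)
    λ_11 → (2, 11, 0)
    λ_12 → (2, 7, 2)
    λ_13 → (5, 6, 2)
    λ_14 → (1, 3, 6)
    λ_15 → (2, 11, 0)
    λ_16 → (2, 7, 2)
    λ_17 → (2, 11, 0)
    λ_18 → (2, 11, 0)
    λ_19 → (2, 5, 3)

The 19 indices split into 6 linkage classes (same alcove rep ⇔ same W_13-dot-orbit):

[[1, 8, 14], [2, 7, 10, 19], [3, 5], [4, 9, 13], [6, 11, 15, 17, 18], [12, 16]]
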